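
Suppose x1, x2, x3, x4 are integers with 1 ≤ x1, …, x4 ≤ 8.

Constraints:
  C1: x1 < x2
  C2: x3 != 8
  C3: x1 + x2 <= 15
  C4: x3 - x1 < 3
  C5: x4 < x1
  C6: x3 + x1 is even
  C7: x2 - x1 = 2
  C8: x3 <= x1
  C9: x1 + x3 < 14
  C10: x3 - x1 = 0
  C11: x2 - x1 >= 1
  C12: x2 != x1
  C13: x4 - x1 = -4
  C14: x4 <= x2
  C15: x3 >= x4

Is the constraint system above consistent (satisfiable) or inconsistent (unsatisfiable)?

Satisfiable

One satisfying assignment is x1 = 6, x2 = 8, x3 = 6, x4 = 2.
For the less obvious constraints — constraint 3: x1 + x2 = 14; constraint 4: x3 - x1 = 0; constraint 7: x2 - x1 = 2 — and the others hold by inspection.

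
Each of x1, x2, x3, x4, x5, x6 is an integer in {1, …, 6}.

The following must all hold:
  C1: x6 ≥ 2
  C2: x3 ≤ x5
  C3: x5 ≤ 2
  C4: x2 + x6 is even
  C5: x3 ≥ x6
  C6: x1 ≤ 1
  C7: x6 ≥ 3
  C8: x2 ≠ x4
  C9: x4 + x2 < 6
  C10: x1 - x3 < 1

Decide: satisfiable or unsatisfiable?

From constraints 5 and 7: x3 ≥ x6 and x6 ≥ 3, so x3 ≥ 3. From constraints 2 and 3: x3 ≤ x5 and x5 ≤ 2, so x3 ≤ 2. But 2 < 3, so no value of x3 works.

Unsatisfiable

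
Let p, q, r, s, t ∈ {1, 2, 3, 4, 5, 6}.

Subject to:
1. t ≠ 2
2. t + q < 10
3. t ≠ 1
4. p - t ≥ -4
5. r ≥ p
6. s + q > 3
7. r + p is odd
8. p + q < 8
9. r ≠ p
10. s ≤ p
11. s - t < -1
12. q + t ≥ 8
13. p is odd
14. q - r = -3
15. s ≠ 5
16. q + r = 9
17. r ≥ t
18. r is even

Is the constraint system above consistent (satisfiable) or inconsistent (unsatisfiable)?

One satisfying assignment is p = 3, q = 3, r = 6, s = 3, t = 6.
For the less obvious constraints — constraint 2: t + q = 9; constraint 4: p - t = -3; constraint 6: s + q = 6 — and the others hold by inspection.

Satisfiable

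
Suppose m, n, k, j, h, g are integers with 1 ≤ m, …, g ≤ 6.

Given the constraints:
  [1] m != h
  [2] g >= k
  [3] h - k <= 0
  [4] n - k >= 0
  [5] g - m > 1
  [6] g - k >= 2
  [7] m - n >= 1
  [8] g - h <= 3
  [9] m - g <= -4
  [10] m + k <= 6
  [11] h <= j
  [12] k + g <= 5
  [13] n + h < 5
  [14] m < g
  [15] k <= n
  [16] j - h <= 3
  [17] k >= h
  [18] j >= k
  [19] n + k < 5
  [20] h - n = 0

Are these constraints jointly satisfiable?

Constraints 3, 4, 7, 8, and 9 give m − n ≥ 1, n − k ≥ 0, k − h ≥ 0, h − g ≥ -3, g − m ≥ 4.
Adding all 5 inequalities: the left sides telescope to 0, and the right sides sum to 1 + 0 + 0 + (-3) + 4 = 2. So 0 ≥ 2, which is false.

Unsatisfiable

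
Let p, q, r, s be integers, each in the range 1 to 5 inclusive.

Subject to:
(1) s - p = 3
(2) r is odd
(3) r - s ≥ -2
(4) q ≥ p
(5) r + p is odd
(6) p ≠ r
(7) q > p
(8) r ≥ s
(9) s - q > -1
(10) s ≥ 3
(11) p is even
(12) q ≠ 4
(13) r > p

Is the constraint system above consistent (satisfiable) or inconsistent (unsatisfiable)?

Setting (p, q, r, s) = (2, 5, 5, 5) satisfies everything: constraint 1: s - p = 3; constraint 3: r - s = 0, and the others follow.

Satisfiable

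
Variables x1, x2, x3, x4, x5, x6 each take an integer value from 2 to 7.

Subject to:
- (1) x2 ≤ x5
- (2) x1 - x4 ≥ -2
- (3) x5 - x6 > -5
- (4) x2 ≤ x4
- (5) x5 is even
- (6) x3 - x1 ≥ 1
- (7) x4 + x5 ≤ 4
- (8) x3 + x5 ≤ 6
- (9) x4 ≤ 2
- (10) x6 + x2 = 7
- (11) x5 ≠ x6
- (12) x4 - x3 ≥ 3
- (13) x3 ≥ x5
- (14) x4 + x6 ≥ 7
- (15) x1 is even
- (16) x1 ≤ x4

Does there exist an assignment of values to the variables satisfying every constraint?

Unsatisfiable

Constraints 2, 6, and 12 give x3 − x1 ≥ 1, x1 − x4 ≥ -2, x4 − x3 ≥ 3.
Adding all 3 inequalities: the left sides telescope to 0, and the right sides sum to 1 + (-2) + 3 = 2. So 0 ≥ 2, which is false.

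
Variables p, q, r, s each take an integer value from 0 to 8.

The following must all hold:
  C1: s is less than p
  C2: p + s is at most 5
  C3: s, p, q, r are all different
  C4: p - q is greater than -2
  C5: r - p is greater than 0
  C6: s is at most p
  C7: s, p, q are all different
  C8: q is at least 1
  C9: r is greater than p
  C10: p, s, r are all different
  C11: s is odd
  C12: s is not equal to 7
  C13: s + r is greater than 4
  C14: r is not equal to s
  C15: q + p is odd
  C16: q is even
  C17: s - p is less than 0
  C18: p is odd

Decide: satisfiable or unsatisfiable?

The assignment p = 3, q = 2, r = 5, s = 1 works:
  constraint 2 holds since p + s = 4.
  constraint 4 holds since p - q = 1.
  constraint 5 holds since r - p = 2.
The rest check out directly.

Satisfiable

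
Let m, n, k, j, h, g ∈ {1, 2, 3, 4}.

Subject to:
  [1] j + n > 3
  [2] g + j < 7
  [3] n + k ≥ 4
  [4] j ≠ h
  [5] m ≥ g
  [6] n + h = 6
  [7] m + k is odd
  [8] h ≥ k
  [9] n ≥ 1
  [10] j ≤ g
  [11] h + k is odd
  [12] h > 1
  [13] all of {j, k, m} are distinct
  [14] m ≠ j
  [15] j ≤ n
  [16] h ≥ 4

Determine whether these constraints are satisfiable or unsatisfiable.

Setting (m, n, k, j, h, g) = (4, 2, 3, 2, 4, 2) satisfies everything: constraint 1: j + n = 4; constraint 2: g + j = 4, and the others follow.

Satisfiable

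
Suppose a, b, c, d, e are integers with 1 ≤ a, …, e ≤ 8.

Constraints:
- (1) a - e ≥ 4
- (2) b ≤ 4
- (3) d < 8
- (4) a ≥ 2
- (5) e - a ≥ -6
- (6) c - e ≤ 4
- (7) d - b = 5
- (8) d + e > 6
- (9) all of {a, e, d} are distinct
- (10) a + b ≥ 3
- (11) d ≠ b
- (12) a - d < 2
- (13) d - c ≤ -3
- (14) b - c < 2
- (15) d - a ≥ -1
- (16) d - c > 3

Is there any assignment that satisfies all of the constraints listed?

Unsatisfiable

Constraints 1, 6, 13, and 15 give c − d ≥ 3, d − a ≥ -1, a − e ≥ 4, e − c ≥ -4.
Adding all 4 inequalities: the left sides telescope to 0, and the right sides sum to 3 + (-1) + 4 + (-4) = 2. So 0 ≥ 2, which is false.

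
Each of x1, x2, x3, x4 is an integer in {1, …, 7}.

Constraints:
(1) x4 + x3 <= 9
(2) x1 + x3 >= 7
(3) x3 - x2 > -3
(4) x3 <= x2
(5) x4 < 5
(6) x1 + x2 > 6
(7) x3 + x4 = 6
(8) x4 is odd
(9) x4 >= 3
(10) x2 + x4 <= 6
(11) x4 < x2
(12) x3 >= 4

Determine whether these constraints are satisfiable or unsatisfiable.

From constraints 4 and 12: x2 ≥ x3 ≥ 4. From constraint 9: x4 ≥ 3. Hence x2 + x4 ≥ 7. But constraint 10 requires x2 + x4 ≤ 6, and 6 < 7. Contradiction.

Unsatisfiable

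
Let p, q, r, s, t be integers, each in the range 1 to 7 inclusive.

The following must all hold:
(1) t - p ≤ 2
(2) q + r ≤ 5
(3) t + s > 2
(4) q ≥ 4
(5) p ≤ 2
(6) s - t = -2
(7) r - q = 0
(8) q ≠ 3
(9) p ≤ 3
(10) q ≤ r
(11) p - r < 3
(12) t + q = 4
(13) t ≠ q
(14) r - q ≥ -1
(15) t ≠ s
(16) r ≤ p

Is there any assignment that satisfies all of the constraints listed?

Unsatisfiable

From constraints 4 and 10: r ≥ q and q ≥ 4, so r ≥ 4. From constraints 9 and 16: r ≤ p and p ≤ 3, so r ≤ 3. But 3 < 4, so no value of r works.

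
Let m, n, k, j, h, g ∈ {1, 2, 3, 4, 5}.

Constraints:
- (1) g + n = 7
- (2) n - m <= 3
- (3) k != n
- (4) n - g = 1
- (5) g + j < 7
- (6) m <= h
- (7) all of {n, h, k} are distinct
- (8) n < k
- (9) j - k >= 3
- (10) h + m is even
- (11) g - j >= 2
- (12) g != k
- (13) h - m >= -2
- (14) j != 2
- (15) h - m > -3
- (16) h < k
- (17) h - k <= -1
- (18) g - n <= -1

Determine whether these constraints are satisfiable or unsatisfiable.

Constraints 2, 9, 11, 13, 17, and 18 give m − n ≥ -3, n − g ≥ 1, g − j ≥ 2, j − k ≥ 3, k − h ≥ 1, h − m ≥ -2.
Adding all 6 inequalities: the left sides telescope to 0, and the right sides sum to (-3) + 1 + 2 + 3 + 1 + (-2) = 2. So 0 ≥ 2, which is false.

Unsatisfiable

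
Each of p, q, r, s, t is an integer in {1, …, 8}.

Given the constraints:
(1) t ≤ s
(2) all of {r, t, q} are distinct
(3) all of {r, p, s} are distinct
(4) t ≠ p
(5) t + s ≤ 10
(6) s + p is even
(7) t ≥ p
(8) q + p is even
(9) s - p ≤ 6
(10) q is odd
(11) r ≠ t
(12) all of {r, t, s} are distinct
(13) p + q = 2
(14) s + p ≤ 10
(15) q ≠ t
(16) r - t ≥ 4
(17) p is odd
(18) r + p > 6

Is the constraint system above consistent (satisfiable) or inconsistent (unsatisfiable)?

Satisfiable

Take p = 1, q = 1, r = 8, s = 7, t = 3. Then constraint 5: t + s = 10; constraint 9: s - p = 6; constraint 13: p + q = 2, and every other listed constraint is also met.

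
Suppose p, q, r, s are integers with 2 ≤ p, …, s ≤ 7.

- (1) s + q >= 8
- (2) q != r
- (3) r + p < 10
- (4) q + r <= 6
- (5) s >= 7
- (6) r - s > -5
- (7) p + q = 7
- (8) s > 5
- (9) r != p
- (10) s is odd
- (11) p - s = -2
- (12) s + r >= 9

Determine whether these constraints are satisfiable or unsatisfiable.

Satisfiable

Take p = 5, q = 2, r = 4, s = 7. Then constraint 1: s + q = 9; constraint 3: r + p = 9, and every other listed constraint is also met.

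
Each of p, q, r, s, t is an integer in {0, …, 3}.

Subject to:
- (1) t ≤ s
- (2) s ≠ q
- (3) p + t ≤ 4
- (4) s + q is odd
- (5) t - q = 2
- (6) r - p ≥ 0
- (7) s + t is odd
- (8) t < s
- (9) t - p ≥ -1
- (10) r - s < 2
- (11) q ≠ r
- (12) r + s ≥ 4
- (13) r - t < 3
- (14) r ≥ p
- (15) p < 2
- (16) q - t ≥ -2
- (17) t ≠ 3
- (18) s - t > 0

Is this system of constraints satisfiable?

Satisfiable

The assignment p = 0, q = 0, r = 2, s = 3, t = 2 works:
  constraint 3 holds since p + t = 2.
  constraint 5 holds since t - q = 2.
  constraint 6 holds since r - p = 2.
The rest check out directly.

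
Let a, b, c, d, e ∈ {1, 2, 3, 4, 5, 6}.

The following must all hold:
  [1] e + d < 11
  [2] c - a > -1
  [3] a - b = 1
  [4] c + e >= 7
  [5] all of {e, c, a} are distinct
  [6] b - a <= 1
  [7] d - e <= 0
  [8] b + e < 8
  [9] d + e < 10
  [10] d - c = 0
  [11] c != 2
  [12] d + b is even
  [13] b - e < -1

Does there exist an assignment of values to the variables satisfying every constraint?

One satisfying assignment is a = 3, b = 2, c = 4, d = 4, e = 5.
For the less obvious constraints — constraint 1: e + d = 9; constraint 2: c - a = 1 — and the others hold by inspection.

Satisfiable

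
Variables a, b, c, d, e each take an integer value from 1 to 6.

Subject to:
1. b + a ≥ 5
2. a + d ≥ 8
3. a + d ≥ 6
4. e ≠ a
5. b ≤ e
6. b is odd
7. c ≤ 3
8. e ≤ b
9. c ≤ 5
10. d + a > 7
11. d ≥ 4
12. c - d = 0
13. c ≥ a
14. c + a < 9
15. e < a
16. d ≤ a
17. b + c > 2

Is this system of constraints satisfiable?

From constraints 11 and 16: a ≥ d and d ≥ 4, so a ≥ 4. From constraints 7 and 13: a ≤ c and c ≤ 3, so a ≤ 3. But 3 < 4, so no value of a works.

Unsatisfiable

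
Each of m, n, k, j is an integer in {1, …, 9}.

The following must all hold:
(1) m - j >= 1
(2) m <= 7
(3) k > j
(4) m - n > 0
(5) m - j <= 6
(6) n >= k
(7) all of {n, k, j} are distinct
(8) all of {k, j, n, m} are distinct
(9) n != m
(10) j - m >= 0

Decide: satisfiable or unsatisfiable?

Unsatisfiable

Constraints 3, 4, 6, and 10 give m ≤ j, j < k, k ≤ n, n < m. Chaining: m ≤ j < k ≤ n < m, which forces m < m — impossible.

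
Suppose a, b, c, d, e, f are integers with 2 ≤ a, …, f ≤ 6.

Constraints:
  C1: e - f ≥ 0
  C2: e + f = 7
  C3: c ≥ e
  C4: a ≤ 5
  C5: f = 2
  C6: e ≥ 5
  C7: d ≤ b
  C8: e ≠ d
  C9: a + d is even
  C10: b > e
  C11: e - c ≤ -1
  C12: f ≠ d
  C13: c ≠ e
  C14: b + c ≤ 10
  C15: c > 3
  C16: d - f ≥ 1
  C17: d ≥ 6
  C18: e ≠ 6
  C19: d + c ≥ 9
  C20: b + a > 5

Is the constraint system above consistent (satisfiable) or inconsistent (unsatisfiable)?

From constraints 7 and 17: b ≥ d ≥ 6. From constraints 3 and 6: c ≥ e ≥ 5. Hence b + c ≥ 11. But constraint 14 requires b + c ≤ 10, and 10 < 11. Contradiction.

Unsatisfiable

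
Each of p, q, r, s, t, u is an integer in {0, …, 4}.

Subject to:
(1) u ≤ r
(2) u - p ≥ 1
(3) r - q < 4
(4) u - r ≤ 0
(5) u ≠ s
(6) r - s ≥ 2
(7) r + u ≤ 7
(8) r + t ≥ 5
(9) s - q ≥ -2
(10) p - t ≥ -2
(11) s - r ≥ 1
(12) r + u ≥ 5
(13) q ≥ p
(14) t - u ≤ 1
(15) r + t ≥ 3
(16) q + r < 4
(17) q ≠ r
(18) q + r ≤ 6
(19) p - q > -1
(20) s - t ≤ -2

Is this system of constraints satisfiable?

Unsatisfiable

Constraints 2, 4, 10, 11, and 20 give s − r ≥ 1, r − u ≥ 0, u − p ≥ 1, p − t ≥ -2, t − s ≥ 2.
Adding all 5 inequalities: the left sides telescope to 0, and the right sides sum to 1 + 0 + 1 + (-2) + 2 = 2. So 0 ≥ 2, which is false.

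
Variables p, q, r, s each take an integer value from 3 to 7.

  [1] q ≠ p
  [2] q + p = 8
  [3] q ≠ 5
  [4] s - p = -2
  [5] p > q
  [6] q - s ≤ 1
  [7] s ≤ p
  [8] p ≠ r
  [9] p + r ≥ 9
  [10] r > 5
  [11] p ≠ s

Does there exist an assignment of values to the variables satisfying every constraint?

Satisfiable

Setting (p, q, r, s) = (5, 3, 7, 3) satisfies everything: constraint 2: q + p = 8; constraint 4: s - p = -2, and the others follow.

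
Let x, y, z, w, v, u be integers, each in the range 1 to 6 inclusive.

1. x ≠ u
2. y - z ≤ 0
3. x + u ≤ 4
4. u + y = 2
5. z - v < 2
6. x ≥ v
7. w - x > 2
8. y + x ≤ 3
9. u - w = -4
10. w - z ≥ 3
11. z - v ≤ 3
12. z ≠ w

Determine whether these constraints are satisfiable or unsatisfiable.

Satisfiable

Try x = 2, y = 1, z = 1, w = 5, v = 1, u = 1.
Check constraint 2: y - z = 0; constraint 3: x + u = 3. The remaining constraints are straightforward to verify.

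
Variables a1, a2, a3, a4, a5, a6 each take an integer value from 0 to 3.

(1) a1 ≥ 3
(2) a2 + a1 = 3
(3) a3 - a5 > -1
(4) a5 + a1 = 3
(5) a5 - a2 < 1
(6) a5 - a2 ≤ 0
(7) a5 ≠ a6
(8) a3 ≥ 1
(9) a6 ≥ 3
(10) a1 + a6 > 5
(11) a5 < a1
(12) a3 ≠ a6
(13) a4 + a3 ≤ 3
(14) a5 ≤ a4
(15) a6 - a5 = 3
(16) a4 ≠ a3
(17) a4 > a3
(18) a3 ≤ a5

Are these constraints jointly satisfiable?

Unsatisfiable

From constraints 8 and 18: a5 ≥ a3 ≥ 1. From constraint 1: a1 ≥ 3. Hence a5 + a1 ≥ 4. But constraint 4 requires a5 + a1 = 3, and 3 < 4. Contradiction.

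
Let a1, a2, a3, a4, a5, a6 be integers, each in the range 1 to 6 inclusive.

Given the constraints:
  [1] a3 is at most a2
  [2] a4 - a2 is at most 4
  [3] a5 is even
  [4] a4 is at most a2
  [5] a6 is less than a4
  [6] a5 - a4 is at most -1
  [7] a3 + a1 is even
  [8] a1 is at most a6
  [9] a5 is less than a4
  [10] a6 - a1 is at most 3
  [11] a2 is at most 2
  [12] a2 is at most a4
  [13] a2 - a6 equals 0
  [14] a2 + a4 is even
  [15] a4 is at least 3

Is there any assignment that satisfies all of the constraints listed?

From constraints 4 and 15: a2 ≥ a4 and a4 ≥ 3, so a2 ≥ 3. From constraint 11: a2 ≤ 2. But 2 < 3, so no value of a2 works.

Unsatisfiable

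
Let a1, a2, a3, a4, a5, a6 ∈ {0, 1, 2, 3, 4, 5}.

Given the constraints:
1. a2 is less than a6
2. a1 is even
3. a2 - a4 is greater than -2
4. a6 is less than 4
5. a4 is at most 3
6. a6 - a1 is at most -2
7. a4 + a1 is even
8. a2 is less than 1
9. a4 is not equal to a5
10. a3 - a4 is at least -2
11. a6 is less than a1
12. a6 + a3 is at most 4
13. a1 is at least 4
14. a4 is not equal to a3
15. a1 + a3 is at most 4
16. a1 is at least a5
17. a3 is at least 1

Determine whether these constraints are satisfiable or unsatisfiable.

From constraint 13: a1 ≥ 4. From constraint 17: a3 ≥ 1. Hence a1 + a3 ≥ 5. But constraint 15 requires a1 + a3 ≤ 4, and 4 < 5. Contradiction.

Unsatisfiable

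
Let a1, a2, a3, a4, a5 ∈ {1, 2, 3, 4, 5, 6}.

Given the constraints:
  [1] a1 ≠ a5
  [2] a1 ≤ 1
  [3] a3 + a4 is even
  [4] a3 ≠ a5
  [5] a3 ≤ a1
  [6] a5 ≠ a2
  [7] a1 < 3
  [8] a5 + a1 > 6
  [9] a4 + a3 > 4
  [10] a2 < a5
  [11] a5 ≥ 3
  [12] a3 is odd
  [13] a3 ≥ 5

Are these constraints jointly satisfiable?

From constraints 5 and 13: a1 ≥ a3 and a3 ≥ 5, so a1 ≥ 5. From constraint 7: a1 ≤ 2. But 2 < 5, so no value of a1 works.

Unsatisfiable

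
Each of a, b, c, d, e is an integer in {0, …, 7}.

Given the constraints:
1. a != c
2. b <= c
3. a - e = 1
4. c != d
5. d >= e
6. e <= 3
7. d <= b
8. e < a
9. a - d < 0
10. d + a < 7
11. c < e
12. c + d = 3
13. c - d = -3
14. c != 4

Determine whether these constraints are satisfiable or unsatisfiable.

Constraints 2, 7, 8, 9, and 11 give a < d, d ≤ b, b ≤ c, c < e, e < a. Chaining: a < d ≤ b ≤ c < e < a, which forces a < a — impossible.

Unsatisfiable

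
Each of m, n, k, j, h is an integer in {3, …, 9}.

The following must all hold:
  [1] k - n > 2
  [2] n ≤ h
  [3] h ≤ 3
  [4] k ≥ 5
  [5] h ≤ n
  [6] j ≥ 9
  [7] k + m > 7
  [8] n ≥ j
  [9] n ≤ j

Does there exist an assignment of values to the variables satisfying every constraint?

Unsatisfiable

From constraints 6 and 8: n ≥ j and j ≥ 9, so n ≥ 9. From constraints 2 and 3: n ≤ h and h ≤ 3, so n ≤ 3. But 3 < 9, so no value of n works.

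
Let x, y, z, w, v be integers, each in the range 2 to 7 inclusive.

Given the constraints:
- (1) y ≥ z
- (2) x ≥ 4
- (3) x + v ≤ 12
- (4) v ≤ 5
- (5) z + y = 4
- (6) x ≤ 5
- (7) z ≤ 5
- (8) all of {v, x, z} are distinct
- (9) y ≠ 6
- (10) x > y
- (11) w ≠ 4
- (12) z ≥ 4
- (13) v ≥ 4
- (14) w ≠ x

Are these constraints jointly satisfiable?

Unsatisfiable

Constraints 2, 4, 6, 7, 12, and 13 confine each of v, x, z to the 2 values {4, 5}.
Constraint 8 requires all 3 of them to be distinct, but only 2 values are available — impossible by the pigeonhole principle.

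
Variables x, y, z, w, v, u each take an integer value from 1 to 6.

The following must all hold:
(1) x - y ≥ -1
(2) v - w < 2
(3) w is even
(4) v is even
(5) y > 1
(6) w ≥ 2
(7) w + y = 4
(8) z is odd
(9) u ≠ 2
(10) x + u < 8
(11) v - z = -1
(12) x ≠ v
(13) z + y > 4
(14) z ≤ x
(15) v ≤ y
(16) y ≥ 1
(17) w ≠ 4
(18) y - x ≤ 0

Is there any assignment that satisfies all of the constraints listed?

Satisfiable

Setting (x, y, z, w, v, u) = (3, 2, 3, 2, 2, 4) satisfies everything: constraint 1: x - y = 1; constraint 2: v - w = 0; constraint 7: w + y = 4, and the others follow.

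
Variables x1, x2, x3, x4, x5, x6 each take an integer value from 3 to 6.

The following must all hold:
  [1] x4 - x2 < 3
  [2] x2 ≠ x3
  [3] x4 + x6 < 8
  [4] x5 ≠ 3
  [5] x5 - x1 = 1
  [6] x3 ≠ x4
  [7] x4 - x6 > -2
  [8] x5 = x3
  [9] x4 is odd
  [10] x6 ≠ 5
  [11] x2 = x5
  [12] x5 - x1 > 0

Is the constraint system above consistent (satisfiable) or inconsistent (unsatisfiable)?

Unsatisfiable

From constraints 8 and 11, x2 = x5 = x3, so x2 = x3. But constraint 2 says x2 ≠ x3. Contradiction.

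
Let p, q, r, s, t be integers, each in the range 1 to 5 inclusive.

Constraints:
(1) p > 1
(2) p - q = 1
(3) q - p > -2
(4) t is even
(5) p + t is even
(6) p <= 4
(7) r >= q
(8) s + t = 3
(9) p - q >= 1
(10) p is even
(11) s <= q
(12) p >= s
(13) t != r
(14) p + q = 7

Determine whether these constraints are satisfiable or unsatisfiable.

Satisfiable

The assignment p = 4, q = 3, r = 4, s = 1, t = 2 works:
  constraint 2 holds since p - q = 1.
  constraint 3 holds since q - p = -1.
The rest check out directly.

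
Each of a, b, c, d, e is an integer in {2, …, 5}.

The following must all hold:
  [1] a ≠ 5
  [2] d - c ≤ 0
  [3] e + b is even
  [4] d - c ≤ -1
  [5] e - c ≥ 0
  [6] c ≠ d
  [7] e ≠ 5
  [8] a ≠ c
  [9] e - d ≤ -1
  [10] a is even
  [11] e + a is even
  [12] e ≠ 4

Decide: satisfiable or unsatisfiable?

Unsatisfiable

Constraints 4, 5, and 9 give d − e ≥ 1, e − c ≥ 0, c − d ≥ 1.
Adding all 3 inequalities: the left sides telescope to 0, and the right sides sum to 1 + 0 + 1 = 2. So 0 ≥ 2, which is false.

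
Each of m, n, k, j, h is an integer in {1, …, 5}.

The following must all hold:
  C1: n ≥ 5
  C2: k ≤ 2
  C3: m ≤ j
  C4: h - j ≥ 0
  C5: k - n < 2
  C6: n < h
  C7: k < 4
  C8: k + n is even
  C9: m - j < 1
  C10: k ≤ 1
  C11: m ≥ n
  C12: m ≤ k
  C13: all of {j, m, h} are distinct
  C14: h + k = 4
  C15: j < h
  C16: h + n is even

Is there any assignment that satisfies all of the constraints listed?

Unsatisfiable

From constraints 1 and 11: m ≥ n and n ≥ 5, so m ≥ 5. From constraints 10 and 12: m ≤ k and k ≤ 1, so m ≤ 1. But 1 < 5, so no value of m works.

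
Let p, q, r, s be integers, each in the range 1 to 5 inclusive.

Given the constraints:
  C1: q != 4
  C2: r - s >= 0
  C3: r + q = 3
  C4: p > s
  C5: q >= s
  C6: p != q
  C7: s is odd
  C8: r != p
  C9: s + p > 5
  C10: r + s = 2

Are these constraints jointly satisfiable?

Satisfiable

Take p = 5, q = 2, r = 1, s = 1. Then constraint 2: r - s = 0; constraint 3: r + q = 3, and every other listed constraint is also met.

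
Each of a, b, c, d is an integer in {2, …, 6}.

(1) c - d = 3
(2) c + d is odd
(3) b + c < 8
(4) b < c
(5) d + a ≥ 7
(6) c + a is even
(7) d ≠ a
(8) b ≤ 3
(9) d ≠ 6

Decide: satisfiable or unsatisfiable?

The assignment a = 5, b = 2, c = 5, d = 2 works:
  constraint 1 holds since c - d = 3.
  constraint 3 holds since b + c = 7.
The rest check out directly.

Satisfiable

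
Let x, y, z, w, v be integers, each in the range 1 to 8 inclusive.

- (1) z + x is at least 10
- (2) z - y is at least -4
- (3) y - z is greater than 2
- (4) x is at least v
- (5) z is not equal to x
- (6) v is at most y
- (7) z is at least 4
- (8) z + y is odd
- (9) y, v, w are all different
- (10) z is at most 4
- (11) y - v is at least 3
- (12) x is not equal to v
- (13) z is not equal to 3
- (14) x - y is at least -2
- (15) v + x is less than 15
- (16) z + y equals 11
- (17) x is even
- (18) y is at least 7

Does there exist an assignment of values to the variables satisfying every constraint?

Setting (x, y, z, w, v) = (8, 7, 4, 5, 4) satisfies everything: constraint 1: z + x = 12; constraint 2: z - y = -3; constraint 3: y - z = 3, and the others follow.

Satisfiable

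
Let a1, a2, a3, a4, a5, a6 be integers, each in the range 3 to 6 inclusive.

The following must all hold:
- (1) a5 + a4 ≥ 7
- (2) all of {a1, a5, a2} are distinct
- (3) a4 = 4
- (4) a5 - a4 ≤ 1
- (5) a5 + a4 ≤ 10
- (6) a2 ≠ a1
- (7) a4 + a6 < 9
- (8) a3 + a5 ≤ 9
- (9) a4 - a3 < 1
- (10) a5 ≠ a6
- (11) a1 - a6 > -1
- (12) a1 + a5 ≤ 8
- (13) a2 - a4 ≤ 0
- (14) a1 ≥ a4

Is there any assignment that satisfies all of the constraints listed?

Take a1 = 5, a2 = 4, a3 = 5, a4 = 4, a5 = 3, a6 = 4. Then constraint 1: a5 + a4 = 7; constraint 4: a5 - a4 = -1, and every other listed constraint is also met.

Satisfiable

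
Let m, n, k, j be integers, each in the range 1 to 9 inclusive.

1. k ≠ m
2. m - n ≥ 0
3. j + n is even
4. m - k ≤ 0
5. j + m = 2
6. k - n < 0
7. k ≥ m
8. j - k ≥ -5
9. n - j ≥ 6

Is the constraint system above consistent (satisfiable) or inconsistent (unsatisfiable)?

Constraints 2, 4, 8, and 9 give m − n ≥ 0, n − j ≥ 6, j − k ≥ -5, k − m ≥ 0.
Adding all 4 inequalities: the left sides telescope to 0, and the right sides sum to 0 + 6 + (-5) + 0 = 1. So 0 ≥ 1, which is false.

Unsatisfiable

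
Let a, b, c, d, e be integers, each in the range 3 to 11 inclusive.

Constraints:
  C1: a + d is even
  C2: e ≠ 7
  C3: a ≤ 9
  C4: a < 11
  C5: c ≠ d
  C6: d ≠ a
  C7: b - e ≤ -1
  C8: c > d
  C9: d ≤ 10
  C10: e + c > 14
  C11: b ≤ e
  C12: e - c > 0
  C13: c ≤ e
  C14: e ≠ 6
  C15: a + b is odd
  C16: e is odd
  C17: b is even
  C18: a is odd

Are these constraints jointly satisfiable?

Satisfiable

Take a = 9, b = 6, c = 8, d = 5, e = 9. Then constraint 7: b - e = -3; constraint 10: e + c = 17; constraint 12: e - c = 1, and every other listed constraint is also met.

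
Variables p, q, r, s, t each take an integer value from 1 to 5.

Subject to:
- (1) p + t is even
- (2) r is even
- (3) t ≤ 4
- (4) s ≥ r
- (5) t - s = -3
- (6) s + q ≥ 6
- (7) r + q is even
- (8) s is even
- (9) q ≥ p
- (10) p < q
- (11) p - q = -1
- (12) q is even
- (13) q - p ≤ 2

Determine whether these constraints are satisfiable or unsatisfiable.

Try p = 1, q = 2, r = 4, s = 4, t = 1.
Check constraint 5: t - s = -3; constraint 6: s + q = 6; constraint 11: p - q = -1. The remaining constraints are straightforward to verify.

Satisfiable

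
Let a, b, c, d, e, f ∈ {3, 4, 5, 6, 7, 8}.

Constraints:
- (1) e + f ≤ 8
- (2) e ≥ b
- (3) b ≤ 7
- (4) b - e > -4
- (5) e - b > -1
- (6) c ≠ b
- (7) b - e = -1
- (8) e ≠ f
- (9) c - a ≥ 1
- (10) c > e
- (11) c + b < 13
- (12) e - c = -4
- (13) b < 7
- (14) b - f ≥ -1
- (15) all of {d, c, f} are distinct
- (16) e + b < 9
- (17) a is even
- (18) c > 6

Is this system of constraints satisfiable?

Satisfiable

Take a = 6, b = 3, c = 8, d = 4, e = 4, f = 3. Then constraint 1: e + f = 7; constraint 4: b - e = -1; constraint 5: e - b = 1, and every other listed constraint is also met.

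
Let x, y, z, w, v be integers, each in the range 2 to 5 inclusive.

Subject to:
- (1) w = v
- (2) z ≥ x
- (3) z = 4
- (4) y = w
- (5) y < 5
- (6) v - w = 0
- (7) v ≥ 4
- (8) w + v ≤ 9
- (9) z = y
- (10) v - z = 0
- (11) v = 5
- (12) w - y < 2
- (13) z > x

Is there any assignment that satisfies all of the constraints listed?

Constraint 3 fixes z = 4 and constraint 11 fixes v = 5. Constraints 1, 4, and 9 give z = y = w = v, so z = v. But 4 ≠ 5 — contradiction.

Unsatisfiable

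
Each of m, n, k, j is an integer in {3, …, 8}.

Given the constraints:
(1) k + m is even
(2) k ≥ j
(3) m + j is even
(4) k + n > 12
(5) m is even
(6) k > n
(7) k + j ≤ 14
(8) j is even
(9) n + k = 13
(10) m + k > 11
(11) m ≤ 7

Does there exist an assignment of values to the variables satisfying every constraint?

Satisfiable

The assignment m = 4, n = 5, k = 8, j = 6 works:
  constraint 4 holds since k + n = 13.
  constraint 7 holds since k + j = 14.
The rest check out directly.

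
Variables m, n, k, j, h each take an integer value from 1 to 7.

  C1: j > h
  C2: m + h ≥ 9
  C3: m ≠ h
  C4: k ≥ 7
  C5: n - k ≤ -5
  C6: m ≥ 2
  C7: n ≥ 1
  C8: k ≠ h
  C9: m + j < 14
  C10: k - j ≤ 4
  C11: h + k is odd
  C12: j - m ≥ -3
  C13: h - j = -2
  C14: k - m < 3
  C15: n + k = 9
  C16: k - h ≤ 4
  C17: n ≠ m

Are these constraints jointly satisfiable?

One satisfying assignment is m = 7, n = 2, k = 7, j = 6, h = 4.
For the less obvious constraints — constraint 2: m + h = 11; constraint 5: n - k = -5; constraint 9: m + j = 13 — and the others hold by inspection.

Satisfiable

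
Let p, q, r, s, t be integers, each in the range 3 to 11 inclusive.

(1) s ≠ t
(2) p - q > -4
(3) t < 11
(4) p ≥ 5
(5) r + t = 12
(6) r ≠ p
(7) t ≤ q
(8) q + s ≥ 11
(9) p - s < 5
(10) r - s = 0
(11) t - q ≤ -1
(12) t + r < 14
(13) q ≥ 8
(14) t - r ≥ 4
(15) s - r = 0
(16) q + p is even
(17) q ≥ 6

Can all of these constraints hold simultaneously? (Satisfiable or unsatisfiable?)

One satisfying assignment is p = 8, q = 10, r = 4, s = 4, t = 8.
For the less obvious constraints — constraint 2: p - q = -2; constraint 5: r + t = 12 — and the others hold by inspection.

Satisfiable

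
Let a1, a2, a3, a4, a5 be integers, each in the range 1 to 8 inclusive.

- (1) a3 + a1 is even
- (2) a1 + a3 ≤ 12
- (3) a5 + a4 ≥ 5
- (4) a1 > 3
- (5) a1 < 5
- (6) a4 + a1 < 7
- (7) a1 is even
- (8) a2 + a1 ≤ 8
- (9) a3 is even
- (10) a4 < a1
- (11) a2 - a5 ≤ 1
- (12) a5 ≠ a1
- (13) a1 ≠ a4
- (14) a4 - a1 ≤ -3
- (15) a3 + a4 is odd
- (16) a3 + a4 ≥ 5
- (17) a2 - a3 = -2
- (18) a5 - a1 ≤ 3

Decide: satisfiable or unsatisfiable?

Satisfiable

Setting (a1, a2, a3, a4, a5) = (4, 4, 6, 1, 6) satisfies everything: constraint 2: a1 + a3 = 10; constraint 3: a5 + a4 = 7, and the others follow.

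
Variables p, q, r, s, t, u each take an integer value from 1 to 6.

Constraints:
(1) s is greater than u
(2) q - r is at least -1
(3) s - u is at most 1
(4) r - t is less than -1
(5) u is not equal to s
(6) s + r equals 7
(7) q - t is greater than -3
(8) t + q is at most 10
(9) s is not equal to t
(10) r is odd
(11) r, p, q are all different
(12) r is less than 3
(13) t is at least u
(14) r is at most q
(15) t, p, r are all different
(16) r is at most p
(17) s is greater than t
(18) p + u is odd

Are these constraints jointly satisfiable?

Take p = 4, q = 3, r = 1, s = 6, t = 5, u = 5. Then constraint 2: q - r = 2; constraint 3: s - u = 1, and every other listed constraint is also met.

Satisfiable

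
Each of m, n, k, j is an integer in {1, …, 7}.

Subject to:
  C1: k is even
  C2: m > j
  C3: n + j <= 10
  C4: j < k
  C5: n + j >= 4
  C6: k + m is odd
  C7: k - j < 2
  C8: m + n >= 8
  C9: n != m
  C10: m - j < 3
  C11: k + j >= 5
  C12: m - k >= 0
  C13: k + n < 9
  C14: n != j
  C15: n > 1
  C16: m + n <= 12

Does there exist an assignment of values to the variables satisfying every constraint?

Satisfiable

Take m = 5, n = 4, k = 4, j = 3. Then constraint 3: n + j = 7; constraint 5: n + j = 7, and every other listed constraint is also met.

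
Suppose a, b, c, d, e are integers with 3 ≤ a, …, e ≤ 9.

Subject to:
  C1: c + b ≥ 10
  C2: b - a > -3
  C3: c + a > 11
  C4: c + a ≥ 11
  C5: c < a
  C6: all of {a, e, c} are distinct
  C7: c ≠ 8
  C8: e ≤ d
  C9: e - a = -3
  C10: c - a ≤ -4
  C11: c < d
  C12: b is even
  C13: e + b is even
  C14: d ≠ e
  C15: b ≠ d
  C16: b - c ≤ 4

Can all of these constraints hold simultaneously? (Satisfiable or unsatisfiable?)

Satisfiable

One satisfying assignment is a = 9, b = 8, c = 5, d = 9, e = 6.
For the less obvious constraints — constraint 1: c + b = 13; constraint 2: b - a = -1 — and the others hold by inspection.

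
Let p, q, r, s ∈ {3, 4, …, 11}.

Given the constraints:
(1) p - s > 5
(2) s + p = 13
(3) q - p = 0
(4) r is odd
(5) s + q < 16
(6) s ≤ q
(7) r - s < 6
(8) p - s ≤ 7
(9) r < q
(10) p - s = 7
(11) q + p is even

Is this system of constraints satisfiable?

Satisfiable

Setting (p, q, r, s) = (10, 10, 7, 3) satisfies everything: constraint 1: p - s = 7; constraint 2: s + p = 13, and the others follow.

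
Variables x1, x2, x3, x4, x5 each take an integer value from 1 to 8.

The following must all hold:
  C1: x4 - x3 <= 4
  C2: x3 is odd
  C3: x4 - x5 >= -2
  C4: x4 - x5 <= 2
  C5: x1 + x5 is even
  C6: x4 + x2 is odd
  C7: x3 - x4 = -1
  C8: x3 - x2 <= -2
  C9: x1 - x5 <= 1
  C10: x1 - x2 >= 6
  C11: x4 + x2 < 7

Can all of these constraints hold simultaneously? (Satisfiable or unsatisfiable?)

Unsatisfiable

Constraints 1, 3, 8, 9, and 10 give x2 − x3 ≥ 2, x3 − x4 ≥ -4, x4 − x5 ≥ -2, x5 − x1 ≥ -1, x1 − x2 ≥ 6.
Adding all 5 inequalities: the left sides telescope to 0, and the right sides sum to 2 + (-4) + (-2) + (-1) + 6 = 1. So 0 ≥ 1, which is false.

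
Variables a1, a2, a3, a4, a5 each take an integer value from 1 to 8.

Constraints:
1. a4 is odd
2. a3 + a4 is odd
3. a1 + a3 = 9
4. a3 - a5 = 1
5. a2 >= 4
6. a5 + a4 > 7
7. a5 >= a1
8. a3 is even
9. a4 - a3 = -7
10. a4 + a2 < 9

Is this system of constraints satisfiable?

Satisfiable

One satisfying assignment is a1 = 1, a2 = 5, a3 = 8, a4 = 1, a5 = 7.
For the less obvious constraints — constraint 3: a1 + a3 = 9; constraint 4: a3 - a5 = 1 — and the others hold by inspection.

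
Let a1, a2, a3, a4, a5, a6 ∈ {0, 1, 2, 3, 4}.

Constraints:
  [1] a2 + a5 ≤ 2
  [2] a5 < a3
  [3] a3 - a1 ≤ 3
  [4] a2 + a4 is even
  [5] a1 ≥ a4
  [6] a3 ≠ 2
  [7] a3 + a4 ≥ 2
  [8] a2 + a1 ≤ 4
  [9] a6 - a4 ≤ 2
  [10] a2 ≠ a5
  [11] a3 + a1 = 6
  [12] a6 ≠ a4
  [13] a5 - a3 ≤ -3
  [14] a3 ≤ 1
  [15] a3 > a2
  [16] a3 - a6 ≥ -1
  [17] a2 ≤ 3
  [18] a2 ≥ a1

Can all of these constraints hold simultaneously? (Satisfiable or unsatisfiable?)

From constraint 14: a3 ≤ 1. From constraints 17 and 18: a1 ≤ a2 ≤ 3. Hence a3 + a1 ≤ 4. But constraint 11 requires a3 + a1 = 6, and 6 > 4. Contradiction.

Unsatisfiable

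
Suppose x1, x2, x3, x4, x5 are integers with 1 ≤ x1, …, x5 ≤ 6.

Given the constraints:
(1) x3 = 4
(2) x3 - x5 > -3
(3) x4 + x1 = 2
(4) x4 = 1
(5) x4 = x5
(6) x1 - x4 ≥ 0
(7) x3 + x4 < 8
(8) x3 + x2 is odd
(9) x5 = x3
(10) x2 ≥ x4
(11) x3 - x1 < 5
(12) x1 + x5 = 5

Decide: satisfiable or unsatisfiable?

Unsatisfiable

Constraint 4 fixes x4 = 1 and constraint 1 fixes x3 = 4. Constraints 5 and 9 give x4 = x5 = x3, so x4 = x3. But 1 ≠ 4 — contradiction.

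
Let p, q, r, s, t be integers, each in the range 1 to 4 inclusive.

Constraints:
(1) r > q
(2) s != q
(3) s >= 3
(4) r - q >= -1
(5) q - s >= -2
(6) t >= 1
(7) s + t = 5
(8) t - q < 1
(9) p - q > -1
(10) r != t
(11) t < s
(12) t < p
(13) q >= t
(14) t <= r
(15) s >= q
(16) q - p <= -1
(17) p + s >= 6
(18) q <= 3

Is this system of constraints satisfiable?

Satisfiable

One satisfying assignment is p = 4, q = 2, r = 4, s = 4, t = 1.
For the less obvious constraints — constraint 4: r - q = 2; constraint 5: q - s = -2 — and the others hold by inspection.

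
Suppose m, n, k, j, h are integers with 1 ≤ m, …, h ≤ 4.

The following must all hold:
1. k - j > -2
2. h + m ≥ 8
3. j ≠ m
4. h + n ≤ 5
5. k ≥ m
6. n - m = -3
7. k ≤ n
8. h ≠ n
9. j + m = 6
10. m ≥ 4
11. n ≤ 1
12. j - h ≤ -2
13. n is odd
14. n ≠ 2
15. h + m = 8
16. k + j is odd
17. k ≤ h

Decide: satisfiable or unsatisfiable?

From constraints 5 and 10: k ≥ m and m ≥ 4, so k ≥ 4. From constraints 7 and 11: k ≤ n and n ≤ 1, so k ≤ 1. But 1 < 4, so no value of k works.

Unsatisfiable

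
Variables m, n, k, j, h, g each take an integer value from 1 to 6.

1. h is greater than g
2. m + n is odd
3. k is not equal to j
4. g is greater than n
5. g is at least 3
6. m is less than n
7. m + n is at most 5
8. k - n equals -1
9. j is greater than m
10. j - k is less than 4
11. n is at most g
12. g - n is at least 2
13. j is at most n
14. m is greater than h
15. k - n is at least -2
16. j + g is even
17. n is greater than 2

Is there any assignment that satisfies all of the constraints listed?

Constraints 1, 4, 9, 13, and 14 give h < m, m < j, j ≤ n, n < g, g < h. Chaining: h < m < j ≤ n < g < h, which forces h < h — impossible.

Unsatisfiable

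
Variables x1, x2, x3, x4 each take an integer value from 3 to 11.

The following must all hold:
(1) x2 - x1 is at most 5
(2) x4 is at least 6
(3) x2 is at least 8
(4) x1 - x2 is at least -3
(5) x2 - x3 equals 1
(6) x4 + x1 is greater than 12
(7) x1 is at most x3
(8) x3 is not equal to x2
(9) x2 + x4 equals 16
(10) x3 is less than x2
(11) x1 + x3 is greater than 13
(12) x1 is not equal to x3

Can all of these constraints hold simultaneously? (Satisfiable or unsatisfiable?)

Satisfiable

Setting (x1, x2, x3, x4) = (6, 9, 8, 7) satisfies everything: constraint 1: x2 - x1 = 3; constraint 4: x1 - x2 = -3; constraint 5: x2 - x3 = 1, and the others follow.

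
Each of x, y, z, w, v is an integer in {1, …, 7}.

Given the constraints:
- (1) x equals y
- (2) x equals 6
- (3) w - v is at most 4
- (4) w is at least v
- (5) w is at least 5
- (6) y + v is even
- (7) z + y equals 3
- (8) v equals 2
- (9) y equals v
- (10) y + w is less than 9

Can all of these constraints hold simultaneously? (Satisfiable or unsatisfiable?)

Unsatisfiable

Constraint 2 fixes x = 6 and constraint 8 fixes v = 2. Constraints 1 and 9 give x = y = v, so x = v. But 6 ≠ 2 — contradiction.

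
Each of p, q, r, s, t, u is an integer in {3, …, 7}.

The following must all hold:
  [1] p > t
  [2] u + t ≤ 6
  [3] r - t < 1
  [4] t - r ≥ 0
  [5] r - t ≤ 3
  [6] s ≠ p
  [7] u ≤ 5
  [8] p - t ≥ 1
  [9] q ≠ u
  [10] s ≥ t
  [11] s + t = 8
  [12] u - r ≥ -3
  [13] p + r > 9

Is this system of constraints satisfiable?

Setting (p, q, r, s, t, u) = (7, 5, 3, 5, 3, 3) satisfies everything: constraint 2: u + t = 6; constraint 3: r - t = 0; constraint 4: t - r = 0, and the others follow.

Satisfiable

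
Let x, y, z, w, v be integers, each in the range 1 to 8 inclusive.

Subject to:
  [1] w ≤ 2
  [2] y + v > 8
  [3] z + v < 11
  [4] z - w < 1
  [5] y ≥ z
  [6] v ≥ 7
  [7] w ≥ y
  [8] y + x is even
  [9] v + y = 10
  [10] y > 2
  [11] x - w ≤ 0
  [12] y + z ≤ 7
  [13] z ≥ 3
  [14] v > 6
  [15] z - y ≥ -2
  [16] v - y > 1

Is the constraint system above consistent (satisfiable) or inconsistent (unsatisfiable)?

From constraints 5 and 13: y ≥ z and z ≥ 3, so y ≥ 3. From constraints 1 and 7: y ≤ w and w ≤ 2, so y ≤ 2. But 2 < 3, so no value of y works.

Unsatisfiable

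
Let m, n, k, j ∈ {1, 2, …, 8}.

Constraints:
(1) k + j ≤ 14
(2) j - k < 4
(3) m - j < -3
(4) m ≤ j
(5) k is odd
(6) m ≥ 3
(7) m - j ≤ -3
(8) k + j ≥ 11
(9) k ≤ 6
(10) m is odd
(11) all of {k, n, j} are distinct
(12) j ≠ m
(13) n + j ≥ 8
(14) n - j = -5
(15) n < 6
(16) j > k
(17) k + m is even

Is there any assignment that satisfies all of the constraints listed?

Satisfiable

Try m = 3, n = 2, k = 5, j = 7.
Check constraint 1: k + j = 12; constraint 2: j - k = 2; constraint 3: m - j = -4. The remaining constraints are straightforward to verify.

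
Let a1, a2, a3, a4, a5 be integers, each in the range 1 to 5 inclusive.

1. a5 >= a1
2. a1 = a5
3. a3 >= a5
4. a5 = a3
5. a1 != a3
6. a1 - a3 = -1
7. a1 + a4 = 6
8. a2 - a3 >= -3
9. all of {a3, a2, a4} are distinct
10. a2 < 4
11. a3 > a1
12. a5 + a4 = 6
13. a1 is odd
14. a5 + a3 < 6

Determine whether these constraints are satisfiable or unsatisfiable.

Unsatisfiable

From constraints 2 and 4, a1 = a5 = a3, so a1 = a3. But constraint 5 says a1 ≠ a3. Contradiction.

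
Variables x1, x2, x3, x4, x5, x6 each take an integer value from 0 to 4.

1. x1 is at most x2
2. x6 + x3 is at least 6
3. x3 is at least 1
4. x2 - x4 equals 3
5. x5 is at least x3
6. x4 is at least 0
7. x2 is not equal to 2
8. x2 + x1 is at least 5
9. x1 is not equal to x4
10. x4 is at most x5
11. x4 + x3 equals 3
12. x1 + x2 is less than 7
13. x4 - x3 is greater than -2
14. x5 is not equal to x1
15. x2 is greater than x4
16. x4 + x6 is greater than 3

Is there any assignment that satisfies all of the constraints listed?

The assignment x1 = 2, x2 = 4, x3 = 2, x4 = 1, x5 = 4, x6 = 4 works:
  constraint 2 holds since x6 + x3 = 6.
  constraint 4 holds since x2 - x4 = 3.
  constraint 8 holds since x2 + x1 = 6.
The rest check out directly.

Satisfiable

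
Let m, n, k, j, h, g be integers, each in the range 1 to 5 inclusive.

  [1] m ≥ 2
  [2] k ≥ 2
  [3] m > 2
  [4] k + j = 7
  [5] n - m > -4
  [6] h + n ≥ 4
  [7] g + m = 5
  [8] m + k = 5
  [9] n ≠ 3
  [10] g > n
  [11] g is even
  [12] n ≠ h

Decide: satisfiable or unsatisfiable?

One satisfying assignment is m = 3, n = 1, k = 2, j = 5, h = 5, g = 2.
For the less obvious constraints — constraint 4: k + j = 7; constraint 5: n - m = -2 — and the others hold by inspection.

Satisfiable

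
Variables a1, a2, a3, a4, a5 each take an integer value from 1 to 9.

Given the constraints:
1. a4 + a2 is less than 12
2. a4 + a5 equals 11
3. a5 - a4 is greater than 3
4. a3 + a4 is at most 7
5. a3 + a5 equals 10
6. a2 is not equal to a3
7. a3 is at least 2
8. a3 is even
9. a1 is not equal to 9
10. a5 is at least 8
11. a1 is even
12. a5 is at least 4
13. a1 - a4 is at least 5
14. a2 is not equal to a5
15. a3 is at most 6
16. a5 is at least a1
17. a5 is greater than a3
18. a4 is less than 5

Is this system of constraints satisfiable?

Try a1 = 8, a2 = 6, a3 = 2, a4 = 3, a5 = 8.
Check constraint 1: a4 + a2 = 9; constraint 2: a4 + a5 = 11. The remaining constraints are straightforward to verify.

Satisfiable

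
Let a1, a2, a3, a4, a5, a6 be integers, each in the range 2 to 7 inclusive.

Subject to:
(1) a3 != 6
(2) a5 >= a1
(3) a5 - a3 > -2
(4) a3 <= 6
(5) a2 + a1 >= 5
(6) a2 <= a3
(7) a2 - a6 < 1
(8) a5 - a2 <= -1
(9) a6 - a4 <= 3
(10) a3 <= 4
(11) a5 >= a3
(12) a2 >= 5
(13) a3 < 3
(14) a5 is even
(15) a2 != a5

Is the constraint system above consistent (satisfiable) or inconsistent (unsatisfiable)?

From constraints 6 and 12: a3 ≥ a2 and a2 ≥ 5, so a3 ≥ 5. From constraint 13: a3 ≤ 2. But 2 < 5, so no value of a3 works.

Unsatisfiable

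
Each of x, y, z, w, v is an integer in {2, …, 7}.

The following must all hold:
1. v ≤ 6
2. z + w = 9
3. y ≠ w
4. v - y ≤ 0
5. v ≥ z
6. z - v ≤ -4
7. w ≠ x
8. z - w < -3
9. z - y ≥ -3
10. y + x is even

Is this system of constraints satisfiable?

Unsatisfiable

Constraints 4, 6, and 9 give y − v ≥ 0, v − z ≥ 4, z − y ≥ -3.
Adding all 3 inequalities: the left sides telescope to 0, and the right sides sum to 0 + 4 + (-3) = 1. So 0 ≥ 1, which is false.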